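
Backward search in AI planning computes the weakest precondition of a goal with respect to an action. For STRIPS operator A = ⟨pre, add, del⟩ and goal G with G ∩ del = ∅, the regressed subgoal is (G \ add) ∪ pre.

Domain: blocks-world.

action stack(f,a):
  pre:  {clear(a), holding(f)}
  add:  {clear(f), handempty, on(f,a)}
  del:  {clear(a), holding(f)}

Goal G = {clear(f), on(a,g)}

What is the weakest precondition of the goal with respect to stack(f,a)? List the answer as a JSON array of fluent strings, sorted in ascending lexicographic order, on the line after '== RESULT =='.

Regress:
  G ∩ del = {}  (empty — regression defined)
  G \ add = {clear(f), on(a,g)} \ {clear(f), handempty, on(f,a)} = {on(a,g)}
  ∪ pre   = {on(a,g)} ∪ {clear(a), holding(f)}
          = {clear(a), holding(f), on(a,g)}

== RESULT ==
["clear(a)", "holding(f)", "on(a,g)"]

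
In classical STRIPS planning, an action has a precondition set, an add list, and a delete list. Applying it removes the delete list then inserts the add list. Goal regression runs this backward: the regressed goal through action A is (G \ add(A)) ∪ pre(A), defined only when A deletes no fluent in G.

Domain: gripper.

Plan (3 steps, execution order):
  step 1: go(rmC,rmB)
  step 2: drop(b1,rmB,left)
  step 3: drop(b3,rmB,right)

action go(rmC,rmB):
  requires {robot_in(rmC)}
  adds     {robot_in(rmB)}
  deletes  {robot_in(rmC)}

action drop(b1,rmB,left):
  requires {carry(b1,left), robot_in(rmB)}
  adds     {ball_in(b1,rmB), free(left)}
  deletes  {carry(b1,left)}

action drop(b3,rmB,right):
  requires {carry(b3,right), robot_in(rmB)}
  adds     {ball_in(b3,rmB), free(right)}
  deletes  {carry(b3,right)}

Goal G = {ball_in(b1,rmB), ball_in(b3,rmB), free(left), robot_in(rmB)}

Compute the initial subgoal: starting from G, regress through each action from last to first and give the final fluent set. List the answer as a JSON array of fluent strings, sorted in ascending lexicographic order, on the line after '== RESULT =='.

Regress step by step:
  through step 3 (drop(b3,rmB,right)): drop {ball_in(b3,rmB)}, keep {ball_in(b1,rmB), free(left), robot_in(rmB)}, require {carry(b3,right), robot_in(rmB)}
    → {ball_in(b1,rmB), carry(b3,right), free(left), robot_in(rmB)}
  through step 2 (drop(b1,rmB,left)): drop {ball_in(b1,rmB), free(left)}, keep {carry(b3,right), robot_in(rmB)}, require {carry(b1,left), robot_in(rmB)}
    → {carry(b1,left), carry(b3,right), robot_in(rmB)}
  through step 1 (go(rmC,rmB)): drop {robot_in(rmB)}, keep {carry(b1,left), carry(b3,right)}, require {robot_in(rmC)}
    → {carry(b1,left), carry(b3,right), robot_in(rmC)}

== RESULT ==
["carry(b1,left)", "carry(b3,right)", "robot_in(rmC)"]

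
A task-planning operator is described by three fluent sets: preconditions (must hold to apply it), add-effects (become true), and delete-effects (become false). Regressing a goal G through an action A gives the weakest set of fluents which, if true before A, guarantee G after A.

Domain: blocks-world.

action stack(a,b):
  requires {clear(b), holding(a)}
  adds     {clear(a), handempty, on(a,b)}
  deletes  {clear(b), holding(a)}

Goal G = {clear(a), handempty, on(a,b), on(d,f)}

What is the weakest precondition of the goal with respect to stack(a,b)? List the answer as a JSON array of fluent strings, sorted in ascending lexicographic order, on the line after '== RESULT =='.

Regress:
  G ∩ del = {}  (empty — regression defined)
  G \ add = {clear(a), handempty, on(a,b), on(d,f)} \ {clear(a), handempty, on(a,b)} = {on(d,f)}
  ∪ pre   = {on(d,f)} ∪ {clear(b), holding(a)}
          = {clear(b), holding(a), on(d,f)}

== RESULT ==
["clear(b)", "holding(a)", "on(d,f)"]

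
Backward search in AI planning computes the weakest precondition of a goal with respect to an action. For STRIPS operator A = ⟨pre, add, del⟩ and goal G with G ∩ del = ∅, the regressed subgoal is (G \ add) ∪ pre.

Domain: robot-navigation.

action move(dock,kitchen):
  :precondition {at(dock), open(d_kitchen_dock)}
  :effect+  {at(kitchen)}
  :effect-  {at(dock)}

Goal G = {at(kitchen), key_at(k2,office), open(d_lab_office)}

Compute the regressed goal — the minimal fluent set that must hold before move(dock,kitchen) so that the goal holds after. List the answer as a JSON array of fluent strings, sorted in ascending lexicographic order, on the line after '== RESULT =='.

Regress:
  G ∩ del = {}  (empty — regression defined)
  G \ add = {at(kitchen), key_at(k2,office), open(d_lab_office)} \ {at(kitchen)} = {key_at(k2,office), open(d_lab_office)}
  ∪ pre   = {key_at(k2,office), open(d_lab_office)} ∪ {at(dock), open(d_kitchen_dock)}
          = {at(dock), key_at(k2,office), open(d_kitchen_dock), open(d_lab_office)}

== RESULT ==
["at(dock)", "key_at(k2,office)", "open(d_kitchen_dock)", "open(d_lab_office)"]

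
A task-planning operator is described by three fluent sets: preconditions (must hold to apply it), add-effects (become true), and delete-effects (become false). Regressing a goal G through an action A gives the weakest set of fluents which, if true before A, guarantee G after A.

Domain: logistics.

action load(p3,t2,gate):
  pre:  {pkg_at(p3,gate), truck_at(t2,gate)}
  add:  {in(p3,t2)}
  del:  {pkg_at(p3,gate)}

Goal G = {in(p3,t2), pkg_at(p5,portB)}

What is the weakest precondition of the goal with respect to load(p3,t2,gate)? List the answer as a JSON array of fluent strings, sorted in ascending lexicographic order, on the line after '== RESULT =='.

Regress:
  G ∩ del = {}  (empty — regression defined)
  G \ add = {in(p3,t2), pkg_at(p5,portB)} \ {in(p3,t2)} = {pkg_at(p5,portB)}
  ∪ pre   = {pkg_at(p5,portB)} ∪ {pkg_at(p3,gate), truck_at(t2,gate)}
          = {pkg_at(p3,gate), pkg_at(p5,portB), truck_at(t2,gate)}

== RESULT ==
["pkg_at(p3,gate)", "pkg_at(p5,portB)", "truck_at(t2,gate)"]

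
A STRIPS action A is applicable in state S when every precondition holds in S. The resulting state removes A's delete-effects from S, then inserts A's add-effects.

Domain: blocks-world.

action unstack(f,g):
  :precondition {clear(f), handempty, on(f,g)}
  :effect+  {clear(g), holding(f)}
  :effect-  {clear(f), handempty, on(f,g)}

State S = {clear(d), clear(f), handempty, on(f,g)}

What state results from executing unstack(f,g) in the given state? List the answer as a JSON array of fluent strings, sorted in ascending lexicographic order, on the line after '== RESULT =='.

Compute (S \ del) ∪ add:
  pre ⊆ S: {clear(f), handempty, on(f,g)} ⊆ S  — applicable
  S \ del = {clear(d)}
  ∪ add   = {clear(d), clear(g), holding(f)}

== RESULT ==
["clear(d)", "clear(g)", "holding(f)"]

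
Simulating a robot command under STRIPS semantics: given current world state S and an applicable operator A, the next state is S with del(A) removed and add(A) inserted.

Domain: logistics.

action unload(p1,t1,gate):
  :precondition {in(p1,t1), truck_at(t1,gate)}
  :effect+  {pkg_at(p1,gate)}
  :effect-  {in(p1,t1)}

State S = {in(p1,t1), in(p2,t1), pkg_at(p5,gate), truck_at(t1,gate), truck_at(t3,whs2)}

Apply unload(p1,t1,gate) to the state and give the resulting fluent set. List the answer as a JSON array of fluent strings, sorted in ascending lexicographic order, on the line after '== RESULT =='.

Compute (S \ del) ∪ add:
  pre ⊆ S: {in(p1,t1), truck_at(t1,gate)} ⊆ S  — applicable
  S \ del = {in(p2,t1), pkg_at(p5,gate), truck_at(t1,gate), truck_at(t3,whs2)}
  ∪ add   = {in(p2,t1), pkg_at(p1,gate), pkg_at(p5,gate), truck_at(t1,gate), truck_at(t3,whs2)}

== RESULT ==
["in(p2,t1)", "pkg_at(p1,gate)", "pkg_at(p5,gate)", "truck_at(t1,gate)", "truck_at(t3,whs2)"]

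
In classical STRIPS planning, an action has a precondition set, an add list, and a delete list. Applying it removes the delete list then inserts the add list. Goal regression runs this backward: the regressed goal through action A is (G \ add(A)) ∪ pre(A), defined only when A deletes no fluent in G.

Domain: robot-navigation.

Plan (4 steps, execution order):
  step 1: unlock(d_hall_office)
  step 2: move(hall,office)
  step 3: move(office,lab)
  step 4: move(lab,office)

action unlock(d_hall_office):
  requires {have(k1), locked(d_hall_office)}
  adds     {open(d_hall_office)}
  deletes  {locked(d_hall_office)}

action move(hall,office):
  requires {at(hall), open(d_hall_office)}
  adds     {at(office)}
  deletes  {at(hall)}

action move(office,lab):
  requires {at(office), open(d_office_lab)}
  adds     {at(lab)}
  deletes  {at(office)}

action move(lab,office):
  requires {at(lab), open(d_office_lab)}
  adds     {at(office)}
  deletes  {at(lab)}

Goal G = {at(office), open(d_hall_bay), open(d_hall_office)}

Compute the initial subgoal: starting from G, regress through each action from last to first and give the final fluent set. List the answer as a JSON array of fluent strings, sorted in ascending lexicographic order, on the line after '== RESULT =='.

Regress step by step:
  through step 4 (move(lab,office)): drop {at(office)}, keep {open(d_hall_bay), open(d_hall_office)}, require {at(lab), open(d_office_lab)}
    → {at(lab), open(d_hall_bay), open(d_hall_office), open(d_office_lab)}
  through step 3 (move(office,lab)): drop {at(lab)}, keep {open(d_hall_bay), open(d_hall_office), open(d_office_lab)}, require {at(office), open(d_office_lab)}
    → {at(office), open(d_hall_bay), open(d_hall_office), open(d_office_lab)}
  through step 2 (move(hall,office)): drop {at(office)}, keep {open(d_hall_bay), open(d_hall_office), open(d_office_lab)}, require {at(hall), open(d_hall_office)}
    → {at(hall), open(d_hall_bay), open(d_hall_office), open(d_office_lab)}
  through step 1 (unlock(d_hall_office)): drop {open(d_hall_office)}, keep {at(hall), open(d_hall_bay), open(d_office_lab)}, require {have(k1), locked(d_hall_office)}
    → {at(hall), have(k1), locked(d_hall_office), open(d_hall_bay), open(d_office_lab)}

== RESULT ==
["at(hall)", "have(k1)", "locked(d_hall_office)", "open(d_hall_bay)", "open(d_office_lab)"]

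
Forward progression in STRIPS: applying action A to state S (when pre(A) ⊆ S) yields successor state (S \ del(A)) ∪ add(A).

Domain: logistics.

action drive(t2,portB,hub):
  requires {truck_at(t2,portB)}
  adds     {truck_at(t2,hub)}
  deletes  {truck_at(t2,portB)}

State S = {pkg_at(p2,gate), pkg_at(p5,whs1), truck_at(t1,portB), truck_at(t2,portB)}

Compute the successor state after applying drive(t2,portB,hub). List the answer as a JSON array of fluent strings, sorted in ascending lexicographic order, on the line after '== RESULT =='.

Compute (S \ del) ∪ add:
  pre ⊆ S: {truck_at(t2,portB)} ⊆ S  — applicable
  S \ del = {pkg_at(p2,gate), pkg_at(p5,whs1), truck_at(t1,portB)}
  ∪ add   = {pkg_at(p2,gate), pkg_at(p5,whs1), truck_at(t1,portB), truck_at(t2,hub)}

== RESULT ==
["pkg_at(p2,gate)", "pkg_at(p5,whs1)", "truck_at(t1,portB)", "truck_at(t2,hub)"]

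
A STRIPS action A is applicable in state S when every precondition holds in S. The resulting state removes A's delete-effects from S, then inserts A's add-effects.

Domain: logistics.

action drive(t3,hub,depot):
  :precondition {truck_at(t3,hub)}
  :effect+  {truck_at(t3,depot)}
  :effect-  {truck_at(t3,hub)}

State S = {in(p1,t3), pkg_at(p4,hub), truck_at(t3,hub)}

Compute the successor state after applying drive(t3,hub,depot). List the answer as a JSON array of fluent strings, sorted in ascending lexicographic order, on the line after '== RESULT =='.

Progress:
  pre ⊆ S: {truck_at(t3,hub)} ⊆ S  — applicable
  S \ del = {in(p1,t3), pkg_at(p4,hub)}
  ∪ add   = {in(p1,t3), pkg_at(p4,hub), truck_at(t3,depot)}

== RESULT ==
["in(p1,t3)", "pkg_at(p4,hub)", "truck_at(t3,depot)"]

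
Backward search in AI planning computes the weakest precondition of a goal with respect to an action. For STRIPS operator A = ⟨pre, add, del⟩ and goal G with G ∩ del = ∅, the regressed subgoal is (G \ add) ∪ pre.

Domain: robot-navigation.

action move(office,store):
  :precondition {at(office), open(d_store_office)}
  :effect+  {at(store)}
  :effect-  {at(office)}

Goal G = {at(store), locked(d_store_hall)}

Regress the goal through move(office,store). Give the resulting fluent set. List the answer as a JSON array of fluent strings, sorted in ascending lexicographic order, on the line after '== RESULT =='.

Compute (G \ add) ∪ pre:
  G ∩ del = {}  (empty — regression defined)
  G \ add = {at(store), locked(d_store_hall)} \ {at(store)} = {locked(d_store_hall)}
  ∪ pre   = {locked(d_store_hall)} ∪ {at(office), open(d_store_office)}
          = {at(office), locked(d_store_hall), open(d_store_office)}

== RESULT ==
["at(office)", "locked(d_store_hall)", "open(d_store_office)"]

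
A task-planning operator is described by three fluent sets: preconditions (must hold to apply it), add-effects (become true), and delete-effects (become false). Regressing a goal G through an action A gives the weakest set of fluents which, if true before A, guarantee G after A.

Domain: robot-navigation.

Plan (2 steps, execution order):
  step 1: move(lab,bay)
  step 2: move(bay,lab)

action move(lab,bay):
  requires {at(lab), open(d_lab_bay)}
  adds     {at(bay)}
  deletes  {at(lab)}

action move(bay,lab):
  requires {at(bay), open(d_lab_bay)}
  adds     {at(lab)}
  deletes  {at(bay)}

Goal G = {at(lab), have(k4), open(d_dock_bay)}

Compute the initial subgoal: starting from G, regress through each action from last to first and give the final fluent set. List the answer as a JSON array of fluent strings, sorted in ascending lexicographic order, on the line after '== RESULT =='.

Regress step by step:
  through step 2 (move(bay,lab)): drop {at(lab)}, keep {have(k4), open(d_dock_bay)}, require {at(bay), open(d_lab_bay)}
    → {at(bay), have(k4), open(d_dock_bay), open(d_lab_bay)}
  through step 1 (move(lab,bay)): drop {at(bay)}, keep {have(k4), open(d_dock_bay), open(d_lab_bay)}, require {at(lab), open(d_lab_bay)}
    → {at(lab), have(k4), open(d_dock_bay), open(d_lab_bay)}

== RESULT ==
["at(lab)", "have(k4)", "open(d_dock_bay)", "open(d_lab_bay)"]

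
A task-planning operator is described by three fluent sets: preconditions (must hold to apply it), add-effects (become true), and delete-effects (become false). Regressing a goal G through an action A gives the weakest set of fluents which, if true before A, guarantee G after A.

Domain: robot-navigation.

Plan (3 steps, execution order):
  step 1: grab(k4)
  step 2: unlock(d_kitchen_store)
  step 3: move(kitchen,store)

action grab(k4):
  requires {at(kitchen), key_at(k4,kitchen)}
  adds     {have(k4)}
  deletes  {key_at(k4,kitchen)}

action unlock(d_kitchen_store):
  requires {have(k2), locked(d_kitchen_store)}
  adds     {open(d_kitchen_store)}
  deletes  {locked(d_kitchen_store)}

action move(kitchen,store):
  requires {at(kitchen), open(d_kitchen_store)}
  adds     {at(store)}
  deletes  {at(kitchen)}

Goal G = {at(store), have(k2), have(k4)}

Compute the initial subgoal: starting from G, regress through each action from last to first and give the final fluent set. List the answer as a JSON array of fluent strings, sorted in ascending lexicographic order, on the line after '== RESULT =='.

Work backward from the goal:
  through step 3 (move(kitchen,store)): drop {at(store)}, keep {have(k2), have(k4)}, require {at(kitchen), open(d_kitchen_store)}
    → {at(kitchen), have(k2), have(k4), open(d_kitchen_store)}
  through step 2 (unlock(d_kitchen_store)): drop {open(d_kitchen_store)}, keep {at(kitchen), have(k2), have(k4)}, require {have(k2), locked(d_kitchen_store)}
    → {at(kitchen), have(k2), have(k4), locked(d_kitchen_store)}
  through step 1 (grab(k4)): drop {have(k4)}, keep {at(kitchen), have(k2), locked(d_kitchen_store)}, require {at(kitchen), key_at(k4,kitchen)}
    → {at(kitchen), have(k2), key_at(k4,kitchen), locked(d_kitchen_store)}

== RESULT ==
["at(kitchen)", "have(k2)", "key_at(k4,kitchen)", "locked(d_kitchen_store)"]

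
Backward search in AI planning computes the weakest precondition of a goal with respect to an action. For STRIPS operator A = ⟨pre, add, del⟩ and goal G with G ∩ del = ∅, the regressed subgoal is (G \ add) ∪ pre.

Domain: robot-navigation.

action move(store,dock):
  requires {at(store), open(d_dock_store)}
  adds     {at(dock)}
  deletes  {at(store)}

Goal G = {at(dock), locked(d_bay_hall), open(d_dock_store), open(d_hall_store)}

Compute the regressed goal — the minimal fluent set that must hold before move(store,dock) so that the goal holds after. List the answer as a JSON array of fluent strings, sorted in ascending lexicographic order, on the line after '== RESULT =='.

Regress:
  G ∩ del = {}  (empty — regression defined)
  G \ add = {at(dock), locked(d_bay_hall), open(d_dock_store), open(d_hall_store)} \ {at(dock)} = {locked(d_bay_hall), open(d_dock_store), open(d_hall_store)}
  ∪ pre   = {locked(d_bay_hall), open(d_dock_store), open(d_hall_store)} ∪ {at(store), open(d_dock_store)}
          = {at(store), locked(d_bay_hall), open(d_dock_store), open(d_hall_store)}

== RESULT ==
["at(store)", "locked(d_bay_hall)", "open(d_dock_store)", "open(d_hall_store)"]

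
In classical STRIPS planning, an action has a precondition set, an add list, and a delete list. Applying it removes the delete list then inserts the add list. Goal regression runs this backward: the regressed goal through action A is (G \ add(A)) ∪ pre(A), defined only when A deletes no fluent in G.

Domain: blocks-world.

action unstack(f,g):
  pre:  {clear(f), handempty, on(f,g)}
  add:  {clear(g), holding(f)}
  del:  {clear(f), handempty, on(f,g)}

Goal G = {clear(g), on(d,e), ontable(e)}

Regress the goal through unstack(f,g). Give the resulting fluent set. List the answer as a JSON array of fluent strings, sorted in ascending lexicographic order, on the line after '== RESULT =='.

Compute (G \ add) ∪ pre:
  G ∩ del = {}  (empty — regression defined)
  G \ add = {clear(g), on(d,e), ontable(e)} \ {clear(g), holding(f)} = {on(d,e), ontable(e)}
  ∪ pre   = {on(d,e), ontable(e)} ∪ {clear(f), handempty, on(f,g)}
          = {clear(f), handempty, on(d,e), on(f,g), ontable(e)}

== RESULT ==
["clear(f)", "handempty", "on(d,e)", "on(f,g)", "ontable(e)"]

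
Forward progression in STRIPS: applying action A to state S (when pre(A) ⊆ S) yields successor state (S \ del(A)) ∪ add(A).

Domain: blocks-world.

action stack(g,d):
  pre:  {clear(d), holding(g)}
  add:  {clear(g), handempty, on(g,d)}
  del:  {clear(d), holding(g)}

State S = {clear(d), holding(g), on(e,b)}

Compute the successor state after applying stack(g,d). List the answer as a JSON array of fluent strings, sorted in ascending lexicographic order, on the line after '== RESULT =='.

Progress:
  pre ⊆ S: {clear(d), holding(g)} ⊆ S  — applicable
  S \ del = {on(e,b)}
  ∪ add   = {clear(g), handempty, on(e,b), on(g,d)}

== RESULT ==
["clear(g)", "handempty", "on(e,b)", "on(g,d)"]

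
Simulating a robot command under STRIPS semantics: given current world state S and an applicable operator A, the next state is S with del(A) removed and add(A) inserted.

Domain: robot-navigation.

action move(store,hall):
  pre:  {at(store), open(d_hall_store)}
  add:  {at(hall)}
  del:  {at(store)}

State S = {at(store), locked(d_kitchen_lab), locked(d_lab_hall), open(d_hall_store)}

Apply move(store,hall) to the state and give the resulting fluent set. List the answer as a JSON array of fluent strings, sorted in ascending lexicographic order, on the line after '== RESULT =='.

Progress:
  pre ⊆ S: {at(store), open(d_hall_store)} ⊆ S  — applicable
  S \ del = {locked(d_kitchen_lab), locked(d_lab_hall), open(d_hall_store)}
  ∪ add   = {at(hall), locked(d_kitchen_lab), locked(d_lab_hall), open(d_hall_store)}

== RESULT ==
["at(hall)", "locked(d_kitchen_lab)", "locked(d_lab_hall)", "open(d_hall_store)"]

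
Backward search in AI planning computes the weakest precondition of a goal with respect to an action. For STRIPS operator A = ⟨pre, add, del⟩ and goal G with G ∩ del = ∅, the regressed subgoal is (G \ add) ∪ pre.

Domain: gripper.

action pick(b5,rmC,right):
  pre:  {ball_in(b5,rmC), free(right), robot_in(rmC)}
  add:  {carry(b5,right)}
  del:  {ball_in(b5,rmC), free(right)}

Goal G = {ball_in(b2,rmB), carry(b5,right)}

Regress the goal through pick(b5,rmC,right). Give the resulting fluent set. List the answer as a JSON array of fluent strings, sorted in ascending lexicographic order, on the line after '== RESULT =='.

Regress:
  G ∩ del = {}  (empty — regression defined)
  G \ add = {ball_in(b2,rmB), carry(b5,right)} \ {carry(b5,right)} = {ball_in(b2,rmB)}
  ∪ pre   = {ball_in(b2,rmB)} ∪ {ball_in(b5,rmC), free(right), robot_in(rmC)}
          = {ball_in(b2,rmB), ball_in(b5,rmC), free(right), robot_in(rmC)}

== RESULT ==
["ball_in(b2,rmB)", "ball_in(b5,rmC)", "free(right)", "robot_in(rmC)"]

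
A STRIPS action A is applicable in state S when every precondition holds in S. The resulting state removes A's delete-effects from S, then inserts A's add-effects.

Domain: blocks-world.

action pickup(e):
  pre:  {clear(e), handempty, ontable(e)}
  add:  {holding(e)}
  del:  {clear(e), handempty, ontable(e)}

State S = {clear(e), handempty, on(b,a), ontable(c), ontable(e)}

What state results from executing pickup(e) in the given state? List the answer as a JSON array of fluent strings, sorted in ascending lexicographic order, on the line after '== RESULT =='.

Progress:
  pre ⊆ S: {clear(e), handempty, ontable(e)} ⊆ S  — applicable
  S \ del = {on(b,a), ontable(c)}
  ∪ add   = {holding(e), on(b,a), ontable(c)}

== RESULT ==
["holding(e)", "on(b,a)", "ontable(c)"]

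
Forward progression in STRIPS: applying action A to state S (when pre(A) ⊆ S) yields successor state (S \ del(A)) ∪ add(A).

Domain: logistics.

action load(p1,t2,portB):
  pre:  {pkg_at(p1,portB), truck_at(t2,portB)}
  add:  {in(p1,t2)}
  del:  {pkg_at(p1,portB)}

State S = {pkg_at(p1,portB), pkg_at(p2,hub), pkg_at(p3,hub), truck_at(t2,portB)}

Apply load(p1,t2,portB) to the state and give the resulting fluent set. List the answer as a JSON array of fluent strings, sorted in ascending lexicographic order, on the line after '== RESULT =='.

Progress:
  pre ⊆ S: {pkg_at(p1,portB), truck_at(t2,portB)} ⊆ S  — applicable
  S \ del = {pkg_at(p2,hub), pkg_at(p3,hub), truck_at(t2,portB)}
  ∪ add   = {in(p1,t2), pkg_at(p2,hub), pkg_at(p3,hub), truck_at(t2,portB)}

== RESULT ==
["in(p1,t2)", "pkg_at(p2,hub)", "pkg_at(p3,hub)", "truck_at(t2,portB)"]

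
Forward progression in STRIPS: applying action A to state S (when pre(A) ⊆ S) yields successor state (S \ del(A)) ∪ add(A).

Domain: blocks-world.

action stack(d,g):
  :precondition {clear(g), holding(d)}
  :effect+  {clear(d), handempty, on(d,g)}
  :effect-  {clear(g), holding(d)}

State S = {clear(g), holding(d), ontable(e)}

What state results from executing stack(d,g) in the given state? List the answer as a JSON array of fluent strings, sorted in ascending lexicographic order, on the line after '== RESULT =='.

Compute (S \ del) ∪ add:
  pre ⊆ S: {clear(g), holding(d)} ⊆ S  — applicable
  S \ del = {ontable(e)}
  ∪ add   = {clear(d), handempty, on(d,g), ontable(e)}

== RESULT ==
["clear(d)", "handempty", "on(d,g)", "ontable(e)"]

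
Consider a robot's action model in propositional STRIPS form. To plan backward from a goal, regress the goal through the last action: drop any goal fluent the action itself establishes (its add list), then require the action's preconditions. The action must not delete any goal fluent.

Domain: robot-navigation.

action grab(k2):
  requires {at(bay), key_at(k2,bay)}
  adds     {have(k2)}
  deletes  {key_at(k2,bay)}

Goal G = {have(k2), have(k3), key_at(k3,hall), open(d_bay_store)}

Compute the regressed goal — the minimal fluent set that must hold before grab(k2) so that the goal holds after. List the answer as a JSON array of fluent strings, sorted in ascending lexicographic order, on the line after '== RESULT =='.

Compute (G \ add) ∪ pre:
  G ∩ del = {}  (empty — regression defined)
  G \ add = {have(k2), have(k3), key_at(k3,hall), open(d_bay_store)} \ {have(k2)} = {have(k3), key_at(k3,hall), open(d_bay_store)}
  ∪ pre   = {have(k3), key_at(k3,hall), open(d_bay_store)} ∪ {at(bay), key_at(k2,bay)}
          = {at(bay), have(k3), key_at(k2,bay), key_at(k3,hall), open(d_bay_store)}

== RESULT ==
["at(bay)", "have(k3)", "key_at(k2,bay)", "key_at(k3,hall)", "open(d_bay_store)"]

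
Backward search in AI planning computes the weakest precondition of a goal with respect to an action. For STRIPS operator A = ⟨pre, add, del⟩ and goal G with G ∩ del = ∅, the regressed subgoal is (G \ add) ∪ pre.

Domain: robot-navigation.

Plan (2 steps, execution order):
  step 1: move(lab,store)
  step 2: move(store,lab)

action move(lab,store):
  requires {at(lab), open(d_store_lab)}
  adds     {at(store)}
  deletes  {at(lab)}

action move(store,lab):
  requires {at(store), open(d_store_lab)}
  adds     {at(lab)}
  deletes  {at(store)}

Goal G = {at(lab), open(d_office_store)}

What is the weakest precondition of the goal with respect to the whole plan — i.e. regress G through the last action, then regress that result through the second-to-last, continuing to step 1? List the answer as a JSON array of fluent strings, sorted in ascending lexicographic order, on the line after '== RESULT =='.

Work backward from the goal:
  through step 2 (move(store,lab)): drop {at(lab)}, keep {open(d_office_store)}, require {at(store), open(d_store_lab)}
    → {at(store), open(d_office_store), open(d_store_lab)}
  through step 1 (move(lab,store)): drop {at(store)}, keep {open(d_office_store), open(d_store_lab)}, require {at(lab), open(d_store_lab)}
    → {at(lab), open(d_office_store), open(d_store_lab)}

== RESULT ==
["at(lab)", "open(d_office_store)", "open(d_store_lab)"]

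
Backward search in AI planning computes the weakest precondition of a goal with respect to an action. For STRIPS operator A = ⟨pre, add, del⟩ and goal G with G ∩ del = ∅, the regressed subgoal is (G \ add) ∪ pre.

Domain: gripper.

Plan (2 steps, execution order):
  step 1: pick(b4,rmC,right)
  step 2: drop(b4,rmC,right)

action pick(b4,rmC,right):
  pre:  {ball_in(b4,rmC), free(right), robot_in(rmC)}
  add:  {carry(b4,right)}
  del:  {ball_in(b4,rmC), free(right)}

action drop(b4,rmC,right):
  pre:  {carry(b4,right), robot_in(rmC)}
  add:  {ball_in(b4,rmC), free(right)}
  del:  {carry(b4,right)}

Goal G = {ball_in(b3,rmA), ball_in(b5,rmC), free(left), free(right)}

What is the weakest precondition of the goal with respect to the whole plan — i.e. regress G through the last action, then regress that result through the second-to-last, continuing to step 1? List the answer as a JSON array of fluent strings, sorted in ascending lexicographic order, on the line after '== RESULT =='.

Regress step by step:
  through step 2 (drop(b4,rmC,right)): drop {free(right)}, keep {ball_in(b3,rmA), ball_in(b5,rmC), free(left)}, require {carry(b4,right), robot_in(rmC)}
    → {ball_in(b3,rmA), ball_in(b5,rmC), carry(b4,right), free(left), robot_in(rmC)}
  through step 1 (pick(b4,rmC,right)): drop {carry(b4,right)}, keep {ball_in(b3,rmA), ball_in(b5,rmC), free(left), robot_in(rmC)}, require {ball_in(b4,rmC), free(right), robot_in(rmC)}
    → {ball_in(b3,rmA), ball_in(b4,rmC), ball_in(b5,rmC), free(left), free(right), robot_in(rmC)}

== RESULT ==
["ball_in(b3,rmA)", "ball_in(b4,rmC)", "ball_in(b5,rmC)", "free(left)", "free(right)", "robot_in(rmC)"]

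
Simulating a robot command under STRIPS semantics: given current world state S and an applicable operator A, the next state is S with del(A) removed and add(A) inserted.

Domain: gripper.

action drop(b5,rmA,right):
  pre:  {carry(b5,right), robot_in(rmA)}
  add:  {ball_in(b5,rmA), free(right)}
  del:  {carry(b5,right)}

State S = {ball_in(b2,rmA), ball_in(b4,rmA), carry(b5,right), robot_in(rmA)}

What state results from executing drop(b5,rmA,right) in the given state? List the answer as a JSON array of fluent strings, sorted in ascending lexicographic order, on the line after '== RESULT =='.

Compute (S \ del) ∪ add:
  pre ⊆ S: {carry(b5,right), robot_in(rmA)} ⊆ S  — applicable
  S \ del = {ball_in(b2,rmA), ball_in(b4,rmA), robot_in(rmA)}
  ∪ add   = {ball_in(b2,rmA), ball_in(b4,rmA), ball_in(b5,rmA), free(right), robot_in(rmA)}

== RESULT ==
["ball_in(b2,rmA)", "ball_in(b4,rmA)", "ball_in(b5,rmA)", "free(right)", "robot_in(rmA)"]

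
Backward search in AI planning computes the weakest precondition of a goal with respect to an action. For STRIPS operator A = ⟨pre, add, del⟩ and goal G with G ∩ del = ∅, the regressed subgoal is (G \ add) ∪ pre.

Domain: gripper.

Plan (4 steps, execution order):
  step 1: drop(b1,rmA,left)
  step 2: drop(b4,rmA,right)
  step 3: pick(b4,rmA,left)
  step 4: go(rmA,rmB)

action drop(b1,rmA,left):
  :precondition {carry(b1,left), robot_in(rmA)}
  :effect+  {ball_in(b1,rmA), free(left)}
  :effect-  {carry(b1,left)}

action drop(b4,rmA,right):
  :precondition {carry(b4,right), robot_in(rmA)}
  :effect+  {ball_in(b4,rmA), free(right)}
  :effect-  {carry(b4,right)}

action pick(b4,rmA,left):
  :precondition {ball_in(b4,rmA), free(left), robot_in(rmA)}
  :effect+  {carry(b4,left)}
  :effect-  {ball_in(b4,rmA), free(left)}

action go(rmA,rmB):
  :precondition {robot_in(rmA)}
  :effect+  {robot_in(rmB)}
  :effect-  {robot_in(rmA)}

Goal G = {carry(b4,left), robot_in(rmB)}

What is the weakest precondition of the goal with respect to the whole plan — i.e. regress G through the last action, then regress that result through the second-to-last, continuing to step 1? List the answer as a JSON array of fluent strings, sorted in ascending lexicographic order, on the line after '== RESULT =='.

Regress step by step:
  through step 4 (go(rmA,rmB)): drop {robot_in(rmB)}, keep {carry(b4,left)}, require {robot_in(rmA)}
    → {carry(b4,left), robot_in(rmA)}
  through step 3 (pick(b4,rmA,left)): drop {carry(b4,left)}, keep {robot_in(rmA)}, require {ball_in(b4,rmA), free(left), robot_in(rmA)}
    → {ball_in(b4,rmA), free(left), robot_in(rmA)}
  through step 2 (drop(b4,rmA,right)): drop {ball_in(b4,rmA)}, keep {free(left), robot_in(rmA)}, require {carry(b4,right), robot_in(rmA)}
    → {carry(b4,right), free(left), robot_in(rmA)}
  through step 1 (drop(b1,rmA,left)): drop {free(left)}, keep {carry(b4,right), robot_in(rmA)}, require {carry(b1,left), robot_in(rmA)}
    → {carry(b1,left), carry(b4,right), robot_in(rmA)}

== RESULT ==
["carry(b1,left)", "carry(b4,right)", "robot_in(rmA)"]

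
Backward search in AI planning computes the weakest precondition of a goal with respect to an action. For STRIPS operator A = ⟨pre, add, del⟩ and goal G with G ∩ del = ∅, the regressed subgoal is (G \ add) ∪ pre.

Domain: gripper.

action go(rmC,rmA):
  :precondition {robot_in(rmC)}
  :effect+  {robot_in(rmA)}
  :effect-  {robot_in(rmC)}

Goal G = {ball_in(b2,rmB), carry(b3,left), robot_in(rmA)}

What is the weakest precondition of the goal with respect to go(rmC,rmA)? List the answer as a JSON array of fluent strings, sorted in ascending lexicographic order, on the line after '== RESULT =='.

Regress:
  G ∩ del = {}  (empty — regression defined)
  G \ add = {ball_in(b2,rmB), carry(b3,left), robot_in(rmA)} \ {robot_in(rmA)} = {ball_in(b2,rmB), carry(b3,left)}
  ∪ pre   = {ball_in(b2,rmB), carry(b3,left)} ∪ {robot_in(rmC)}
          = {ball_in(b2,rmB), carry(b3,left), robot_in(rmC)}

== RESULT ==
["ball_in(b2,rmB)", "carry(b3,left)", "robot_in(rmC)"]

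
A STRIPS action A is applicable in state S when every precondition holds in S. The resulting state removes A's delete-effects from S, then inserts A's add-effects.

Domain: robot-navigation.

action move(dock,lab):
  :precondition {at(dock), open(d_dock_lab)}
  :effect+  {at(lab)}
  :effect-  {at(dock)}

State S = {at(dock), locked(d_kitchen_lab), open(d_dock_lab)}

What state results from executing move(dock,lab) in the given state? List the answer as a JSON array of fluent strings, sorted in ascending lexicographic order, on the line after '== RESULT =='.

Progress:
  pre ⊆ S: {at(dock), open(d_dock_lab)} ⊆ S  — applicable
  S \ del = {locked(d_kitchen_lab), open(d_dock_lab)}
  ∪ add   = {at(lab), locked(d_kitchen_lab), open(d_dock_lab)}

== RESULT ==
["at(lab)", "locked(d_kitchen_lab)", "open(d_dock_lab)"]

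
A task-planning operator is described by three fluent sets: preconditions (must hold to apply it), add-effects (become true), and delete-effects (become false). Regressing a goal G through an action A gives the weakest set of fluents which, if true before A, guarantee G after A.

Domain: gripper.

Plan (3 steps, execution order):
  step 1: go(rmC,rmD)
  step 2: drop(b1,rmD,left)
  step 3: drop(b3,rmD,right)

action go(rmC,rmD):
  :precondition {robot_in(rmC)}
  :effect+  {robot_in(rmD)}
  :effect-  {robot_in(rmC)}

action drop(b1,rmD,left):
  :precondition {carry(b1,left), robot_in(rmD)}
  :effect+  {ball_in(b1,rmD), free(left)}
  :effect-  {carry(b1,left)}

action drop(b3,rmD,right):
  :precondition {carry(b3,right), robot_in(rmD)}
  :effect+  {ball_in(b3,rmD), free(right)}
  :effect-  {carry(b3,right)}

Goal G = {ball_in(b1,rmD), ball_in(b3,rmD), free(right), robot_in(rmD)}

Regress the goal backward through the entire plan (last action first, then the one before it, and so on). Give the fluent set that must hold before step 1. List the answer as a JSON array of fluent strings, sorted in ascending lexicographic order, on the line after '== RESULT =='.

Regress step by step:
  through step 3 (drop(b3,rmD,right)): drop {ball_in(b3,rmD), free(right)}, keep {ball_in(b1,rmD), robot_in(rmD)}, require {carry(b3,right), robot_in(rmD)}
    → {ball_in(b1,rmD), carry(b3,right), robot_in(rmD)}
  through step 2 (drop(b1,rmD,left)): drop {ball_in(b1,rmD)}, keep {carry(b3,right), robot_in(rmD)}, require {carry(b1,left), robot_in(rmD)}
    → {carry(b1,left), carry(b3,right), robot_in(rmD)}
  through step 1 (go(rmC,rmD)): drop {robot_in(rmD)}, keep {carry(b1,left), carry(b3,right)}, require {robot_in(rmC)}
    → {carry(b1,left), carry(b3,right), robot_in(rmC)}

== RESULT ==
["carry(b1,left)", "carry(b3,right)", "robot_in(rmC)"]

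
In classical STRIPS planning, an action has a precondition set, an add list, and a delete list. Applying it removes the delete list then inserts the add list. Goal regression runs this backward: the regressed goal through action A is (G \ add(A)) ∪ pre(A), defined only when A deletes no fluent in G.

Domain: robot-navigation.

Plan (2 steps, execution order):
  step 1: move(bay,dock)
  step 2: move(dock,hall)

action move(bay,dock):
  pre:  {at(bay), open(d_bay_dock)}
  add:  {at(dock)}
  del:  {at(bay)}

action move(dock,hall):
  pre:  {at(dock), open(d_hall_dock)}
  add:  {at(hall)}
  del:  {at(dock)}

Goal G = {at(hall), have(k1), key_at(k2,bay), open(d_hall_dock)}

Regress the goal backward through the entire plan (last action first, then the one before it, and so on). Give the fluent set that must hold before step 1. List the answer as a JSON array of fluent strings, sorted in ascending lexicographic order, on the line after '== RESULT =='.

Work backward from the goal:
  through step 2 (move(dock,hall)): drop {at(hall)}, keep {have(k1), key_at(k2,bay), open(d_hall_dock)}, require {at(dock), open(d_hall_dock)}
    → {at(dock), have(k1), key_at(k2,bay), open(d_hall_dock)}
  through step 1 (move(bay,dock)): drop {at(dock)}, keep {have(k1), key_at(k2,bay), open(d_hall_dock)}, require {at(bay), open(d_bay_dock)}
    → {at(bay), have(k1), key_at(k2,bay), open(d_bay_dock), open(d_hall_dock)}

== RESULT ==
["at(bay)", "have(k1)", "key_at(k2,bay)", "open(d_bay_dock)", "open(d_hall_dock)"]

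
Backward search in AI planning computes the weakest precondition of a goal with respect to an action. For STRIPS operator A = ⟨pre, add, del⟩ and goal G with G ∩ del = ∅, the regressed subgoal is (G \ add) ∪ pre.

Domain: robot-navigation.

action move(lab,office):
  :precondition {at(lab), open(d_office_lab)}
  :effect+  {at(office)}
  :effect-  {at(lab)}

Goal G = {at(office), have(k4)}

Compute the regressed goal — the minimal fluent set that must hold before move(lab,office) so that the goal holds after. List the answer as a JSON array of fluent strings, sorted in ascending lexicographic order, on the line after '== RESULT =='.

Compute (G \ add) ∪ pre:
  G ∩ del = {}  (empty — regression defined)
  G \ add = {at(office), have(k4)} \ {at(office)} = {have(k4)}
  ∪ pre   = {have(k4)} ∪ {at(lab), open(d_office_lab)}
          = {at(lab), have(k4), open(d_office_lab)}

== RESULT ==
["at(lab)", "have(k4)", "open(d_office_lab)"]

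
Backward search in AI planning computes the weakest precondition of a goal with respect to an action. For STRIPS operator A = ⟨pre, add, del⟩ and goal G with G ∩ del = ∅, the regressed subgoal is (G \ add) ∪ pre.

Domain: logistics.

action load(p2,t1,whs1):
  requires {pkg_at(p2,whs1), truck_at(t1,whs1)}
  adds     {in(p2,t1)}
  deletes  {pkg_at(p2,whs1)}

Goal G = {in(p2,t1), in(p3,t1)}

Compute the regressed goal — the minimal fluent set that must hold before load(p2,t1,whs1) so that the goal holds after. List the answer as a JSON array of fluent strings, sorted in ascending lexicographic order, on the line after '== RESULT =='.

Regress:
  G ∩ del = {}  (empty — regression defined)
  G \ add = {in(p2,t1), in(p3,t1)} \ {in(p2,t1)} = {in(p3,t1)}
  ∪ pre   = {in(p3,t1)} ∪ {pkg_at(p2,whs1), truck_at(t1,whs1)}
          = {in(p3,t1), pkg_at(p2,whs1), truck_at(t1,whs1)}

== RESULT ==
["in(p3,t1)", "pkg_at(p2,whs1)", "truck_at(t1,whs1)"]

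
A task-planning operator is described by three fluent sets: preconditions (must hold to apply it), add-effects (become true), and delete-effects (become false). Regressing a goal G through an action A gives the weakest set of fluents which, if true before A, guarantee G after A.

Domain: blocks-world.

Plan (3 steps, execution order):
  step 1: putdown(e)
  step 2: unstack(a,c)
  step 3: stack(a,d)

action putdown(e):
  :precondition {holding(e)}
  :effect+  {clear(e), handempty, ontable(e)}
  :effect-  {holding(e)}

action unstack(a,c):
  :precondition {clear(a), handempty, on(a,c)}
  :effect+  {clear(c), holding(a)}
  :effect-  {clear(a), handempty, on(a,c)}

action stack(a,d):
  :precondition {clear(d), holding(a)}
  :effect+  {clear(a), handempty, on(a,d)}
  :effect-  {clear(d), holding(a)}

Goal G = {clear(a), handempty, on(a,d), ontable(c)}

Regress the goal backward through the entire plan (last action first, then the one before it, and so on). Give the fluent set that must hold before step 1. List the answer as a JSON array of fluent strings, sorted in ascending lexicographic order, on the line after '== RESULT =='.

Work backward from the goal:
  through step 3 (stack(a,d)): drop {clear(a), handempty, on(a,d)}, keep {ontable(c)}, require {clear(d), holding(a)}
    → {clear(d), holding(a), ontable(c)}
  through step 2 (unstack(a,c)): drop {holding(a)}, keep {clear(d), ontable(c)}, require {clear(a), handempty, on(a,c)}
    → {clear(a), clear(d), handempty, on(a,c), ontable(c)}
  through step 1 (putdown(e)): drop {handempty}, keep {clear(a), clear(d), on(a,c), ontable(c)}, require {holding(e)}
    → {clear(a), clear(d), holding(e), on(a,c), ontable(c)}

== RESULT ==
["clear(a)", "clear(d)", "holding(e)", "on(a,c)", "ontable(c)"]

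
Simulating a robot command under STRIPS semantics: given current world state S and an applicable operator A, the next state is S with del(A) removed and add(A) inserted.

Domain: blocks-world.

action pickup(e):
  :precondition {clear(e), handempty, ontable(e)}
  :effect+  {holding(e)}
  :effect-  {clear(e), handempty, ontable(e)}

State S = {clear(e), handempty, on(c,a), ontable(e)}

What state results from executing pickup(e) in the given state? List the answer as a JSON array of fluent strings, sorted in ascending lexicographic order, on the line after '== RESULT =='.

Compute (S \ del) ∪ add:
  pre ⊆ S: {clear(e), handempty, ontable(e)} ⊆ S  — applicable
  S \ del = {on(c,a)}
  ∪ add   = {holding(e), on(c,a)}

== RESULT ==
["holding(e)", "on(c,a)"]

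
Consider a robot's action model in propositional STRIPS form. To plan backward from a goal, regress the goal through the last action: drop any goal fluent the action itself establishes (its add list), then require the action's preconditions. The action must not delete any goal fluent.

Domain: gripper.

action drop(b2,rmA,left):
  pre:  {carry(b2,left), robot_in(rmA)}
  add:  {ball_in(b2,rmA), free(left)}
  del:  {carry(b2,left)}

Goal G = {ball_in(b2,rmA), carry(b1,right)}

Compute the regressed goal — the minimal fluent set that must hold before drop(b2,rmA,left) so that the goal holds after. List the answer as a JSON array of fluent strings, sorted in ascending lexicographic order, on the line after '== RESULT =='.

Compute (G \ add) ∪ pre:
  G ∩ del = {}  (empty — regression defined)
  G \ add = {ball_in(b2,rmA), carry(b1,right)} \ {ball_in(b2,rmA), free(left)} = {carry(b1,right)}
  ∪ pre   = {carry(b1,right)} ∪ {carry(b2,left), robot_in(rmA)}
          = {carry(b1,right), carry(b2,left), robot_in(rmA)}

== RESULT ==
["carry(b1,right)", "carry(b2,left)", "robot_in(rmA)"]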